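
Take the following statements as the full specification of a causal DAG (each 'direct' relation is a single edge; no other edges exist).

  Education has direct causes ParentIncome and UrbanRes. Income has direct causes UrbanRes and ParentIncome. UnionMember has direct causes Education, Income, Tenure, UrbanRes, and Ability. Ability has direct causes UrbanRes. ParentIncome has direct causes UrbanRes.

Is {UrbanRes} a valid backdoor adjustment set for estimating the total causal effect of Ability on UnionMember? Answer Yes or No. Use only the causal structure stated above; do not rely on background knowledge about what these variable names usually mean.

Backdoor paths from Ability to UnionMember (paths whose first edge points into Ability):
  P1: Ability <- UrbanRes -> ParentIncome -> Education -> UnionMember
  P2: Ability <- UrbanRes -> ParentIncome -> Income -> UnionMember
  P3: Ability <- UrbanRes -> Education <- ParentIncome -> Income -> UnionMember
  P4: Ability <- UrbanRes -> Education -> UnionMember
  P5: Ability <- UrbanRes -> Income <- ParentIncome -> Education -> UnionMember
  P6: Ability <- UrbanRes -> Income -> UnionMember
  P7: Ability <- UrbanRes -> UnionMember
Condition 1 (no descendant of Ability in the set): holds — descendants of Ability are {UnionMember}; none are in {UrbanRes}.
Condition 2 (every backdoor path blocked by {UrbanRes}):
  P1: blocked at fork node UrbanRes ∈ conditioning set.
  P2: blocked at fork node UrbanRes ∈ conditioning set.
  P3: blocked at fork node UrbanRes ∈ conditioning set.
  P4: blocked at fork node UrbanRes ∈ conditioning set.
  P5: blocked at fork node UrbanRes ∈ conditioning set.
  P6: blocked at fork node UrbanRes ∈ conditioning set.
  P7: blocked at fork node UrbanRes ∈ conditioning set.
{UrbanRes} satisfies the backdoor criterion.

Yes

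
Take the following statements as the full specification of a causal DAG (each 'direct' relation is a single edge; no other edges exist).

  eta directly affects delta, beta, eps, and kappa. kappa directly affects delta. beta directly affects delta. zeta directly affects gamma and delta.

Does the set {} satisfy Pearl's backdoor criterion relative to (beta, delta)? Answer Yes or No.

Backdoor paths from beta to delta (paths whose first edge points into beta):
  P1: beta <- eta -> kappa -> delta
  P2: beta <- eta -> delta
Condition 1 (no descendant of beta in the set): holds — descendants of beta are {delta}; none are in {}.
Condition 2 (every backdoor path blocked by {}):
  P1: open — no interior node is in the conditioning set.
  P2: open — no interior node is in the conditioning set.
{} does not satisfy the backdoor criterion.

No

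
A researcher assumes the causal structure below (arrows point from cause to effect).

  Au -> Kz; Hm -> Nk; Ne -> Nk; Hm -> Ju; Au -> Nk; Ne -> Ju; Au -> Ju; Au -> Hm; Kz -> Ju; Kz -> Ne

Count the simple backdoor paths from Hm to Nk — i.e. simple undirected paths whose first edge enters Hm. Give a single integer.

5

A backdoor path from Hm to Nk is any simple undirected path whose first edge points into Hm (i.e. leaves Hm via a parent).
Parents of Hm: {Au}.
Enumerating:
  P1: Hm <- Au -> Kz -> Ne -> Nk
  P2: Hm <- Au -> Kz -> Ju <- Ne -> Nk
  P3: Hm <- Au -> Nk
  P4: Hm <- Au -> Ju <- Kz -> Ne -> Nk
  P5: Hm <- Au -> Ju <- Ne -> Nk
That exhausts the simple backdoor paths. Count: 5.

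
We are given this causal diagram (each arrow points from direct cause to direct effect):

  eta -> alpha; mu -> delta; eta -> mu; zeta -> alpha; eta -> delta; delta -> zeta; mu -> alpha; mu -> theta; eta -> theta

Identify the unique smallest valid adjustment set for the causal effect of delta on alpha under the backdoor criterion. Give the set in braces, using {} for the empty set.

{eta, mu}

Variables eligible for adjustment (non-descendants of delta, excluding delta and alpha): {eta, mu, theta}.
Backdoor paths from delta to alpha:
  P1: delta <- eta -> mu -> alpha
  P2: delta <- eta -> theta <- mu -> alpha
  P3: delta <- eta -> alpha
  P4: delta <- mu <- eta -> alpha
  P5: delta <- mu -> theta <- eta -> alpha
  P6: delta <- mu -> alpha
The empty set is not sufficient: P1 (delta <- eta -> mu -> alpha) has no collider blocking it and no conditioned non-collider, so it is open.
Try {eta, mu}:
  P1: blocked at fork node eta ∈ conditioning set.
  P2: blocked at fork node eta ∈ conditioning set.
  P3: blocked at fork node eta ∈ conditioning set.
  P4: blocked at chain node mu ∈ conditioning set.
  P5: blocked at fork node mu ∈ conditioning set.
  P6: blocked at fork node mu ∈ conditioning set.
{eta, mu} contains no descendant of delta and blocks every backdoor path.
Every element of {eta, mu} is needed (dropping eta leaves P3 open; dropping mu leaves P6 open), so no proper subset is valid.
Among all size-2 subsets of the eligible variables, only {eta, mu} blocks every backdoor path, so it is the unique smallest valid adjustment set.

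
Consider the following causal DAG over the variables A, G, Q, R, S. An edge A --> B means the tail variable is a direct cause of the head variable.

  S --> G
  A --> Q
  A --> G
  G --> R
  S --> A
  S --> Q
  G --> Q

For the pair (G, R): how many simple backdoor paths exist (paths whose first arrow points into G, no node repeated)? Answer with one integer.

A backdoor path from G to R is any simple undirected path whose first edge points into G (i.e. leaves G via a parent).
Parents of G: {A, S}.
No simple path from any parent of G reaches R without revisiting G, so there are no backdoor paths.

0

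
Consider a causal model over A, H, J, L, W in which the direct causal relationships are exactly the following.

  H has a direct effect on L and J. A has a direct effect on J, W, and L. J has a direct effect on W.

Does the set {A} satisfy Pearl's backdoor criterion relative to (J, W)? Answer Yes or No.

Backdoor paths from J to W (paths whose first edge points into J):
  P1: J <- H -> L <- A -> W
  P2: J <- A -> W
Condition 1 (no descendant of J in the set): holds — descendants of J are {W}; none are in {A}.
Condition 2 (every backdoor path blocked by {A}):
  P1: blocked at collider L (neither it nor any descendant is in the conditioning set).
  P2: blocked at fork node A ∈ conditioning set.
{A} satisfies the backdoor criterion.

Yes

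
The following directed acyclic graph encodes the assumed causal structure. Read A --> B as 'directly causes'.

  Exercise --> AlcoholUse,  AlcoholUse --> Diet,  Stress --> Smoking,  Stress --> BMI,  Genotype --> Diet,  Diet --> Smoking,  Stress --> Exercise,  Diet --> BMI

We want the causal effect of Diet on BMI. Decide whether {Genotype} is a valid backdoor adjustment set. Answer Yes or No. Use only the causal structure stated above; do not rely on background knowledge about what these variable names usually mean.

Backdoor paths from Diet to BMI (paths whose first edge points into Diet):
  P1: Diet <- AlcoholUse <- Exercise <- Stress -> BMI
Condition 1 (no descendant of Diet in the set): holds — descendants of Diet are {BMI, Smoking}; none are in {Genotype}.
Condition 2 (every backdoor path blocked by {Genotype}):
  P1: open — no interior node is in the conditioning set.
{Genotype} does not satisfy the backdoor criterion.

No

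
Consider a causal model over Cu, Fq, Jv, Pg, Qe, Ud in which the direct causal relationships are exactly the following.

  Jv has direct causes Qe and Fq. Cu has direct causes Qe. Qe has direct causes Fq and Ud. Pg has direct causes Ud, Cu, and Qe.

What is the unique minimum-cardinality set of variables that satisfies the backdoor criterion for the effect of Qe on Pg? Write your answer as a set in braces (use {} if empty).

Variables eligible for adjustment (non-descendants of Qe, excluding Qe and Pg): {Fq, Ud}.
Backdoor paths from Qe to Pg:
  P1: Qe <- Ud -> Pg
The empty set is not sufficient: P1 (Qe <- Ud -> Pg) has no collider blocking it and no conditioned non-collider, so it is open.
Try {Ud}:
  P1: blocked at fork node Ud ∈ conditioning set.
{Ud} contains no descendant of Qe and blocks every backdoor path.
No other singleton works — e.g. {Fq} leaves P1 open — so {Ud} is the unique smallest valid adjustment set.

{Ud}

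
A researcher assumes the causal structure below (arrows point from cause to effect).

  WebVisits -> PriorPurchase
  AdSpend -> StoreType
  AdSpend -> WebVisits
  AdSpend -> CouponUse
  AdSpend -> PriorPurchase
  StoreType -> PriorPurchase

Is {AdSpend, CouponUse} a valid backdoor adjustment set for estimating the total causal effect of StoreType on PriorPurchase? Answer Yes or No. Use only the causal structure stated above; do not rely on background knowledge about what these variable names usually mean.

Yes

Backdoor paths from StoreType to PriorPurchase (paths whose first edge points into StoreType):
  P1: StoreType <- AdSpend -> WebVisits -> PriorPurchase
  P2: StoreType <- AdSpend -> PriorPurchase
Condition 1 (no descendant of StoreType in the set): holds — descendants of StoreType are {PriorPurchase}; none are in {AdSpend, CouponUse}.
Condition 2 (every backdoor path blocked by {AdSpend, CouponUse}):
  P1: blocked at fork node AdSpend ∈ conditioning set.
  P2: blocked at fork node AdSpend ∈ conditioning set.
{AdSpend, CouponUse} satisfies the backdoor criterion.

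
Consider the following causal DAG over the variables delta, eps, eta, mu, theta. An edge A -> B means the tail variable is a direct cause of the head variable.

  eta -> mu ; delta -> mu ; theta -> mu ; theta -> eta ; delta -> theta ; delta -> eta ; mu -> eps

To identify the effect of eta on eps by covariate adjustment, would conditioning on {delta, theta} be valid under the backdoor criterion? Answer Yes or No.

Backdoor paths from eta to eps (paths whose first edge points into eta):
  P1: eta <- delta -> theta -> mu -> eps
  P2: eta <- delta -> mu -> eps
  P3: eta <- theta <- delta -> mu -> eps
  P4: eta <- theta -> mu -> eps
Condition 1 (no descendant of eta in the set): holds — descendants of eta are {eps, mu}; none are in {delta, theta}.
Condition 2 (every backdoor path blocked by {delta, theta}):
  P1: blocked at fork node delta ∈ conditioning set.
  P2: blocked at fork node delta ∈ conditioning set.
  P3: blocked at chain node theta ∈ conditioning set.
  P4: blocked at fork node theta ∈ conditioning set.
{delta, theta} satisfies the backdoor criterion.

Yes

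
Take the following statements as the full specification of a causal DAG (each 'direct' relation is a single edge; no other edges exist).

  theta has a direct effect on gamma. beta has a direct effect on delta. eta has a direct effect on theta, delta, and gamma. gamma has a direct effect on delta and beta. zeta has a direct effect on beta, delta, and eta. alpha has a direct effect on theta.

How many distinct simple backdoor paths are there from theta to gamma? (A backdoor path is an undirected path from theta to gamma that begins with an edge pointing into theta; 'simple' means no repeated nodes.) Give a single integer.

A backdoor path from theta to gamma is any simple undirected path whose first edge points into theta (i.e. leaves theta via a parent).
Parents of theta: {alpha, eta}.
Enumerating:
  P1: theta <- eta <- zeta -> beta <- gamma
  P2: theta <- eta <- zeta -> beta -> delta <- gamma
  P3: theta <- eta <- zeta -> delta <- gamma
  P4: theta <- eta <- zeta -> delta <- beta <- gamma
  P5: theta <- eta -> gamma
  P6: theta <- eta -> delta <- zeta -> beta <- gamma
  P7: theta <- eta -> delta <- gamma
  P8: theta <- eta -> delta <- beta <- gamma
That exhausts the simple backdoor paths. Count: 8.

8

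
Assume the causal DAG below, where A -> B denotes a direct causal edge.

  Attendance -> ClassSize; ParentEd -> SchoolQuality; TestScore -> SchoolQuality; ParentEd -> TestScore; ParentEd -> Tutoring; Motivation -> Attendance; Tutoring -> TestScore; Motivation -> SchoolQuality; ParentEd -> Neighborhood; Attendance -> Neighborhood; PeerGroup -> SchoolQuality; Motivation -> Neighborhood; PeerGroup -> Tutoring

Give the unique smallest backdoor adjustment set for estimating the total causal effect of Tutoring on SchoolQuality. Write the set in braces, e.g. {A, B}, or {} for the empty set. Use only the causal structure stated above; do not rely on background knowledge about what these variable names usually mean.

{ParentEd, PeerGroup}

Variables eligible for adjustment (non-descendants of Tutoring, excluding Tutoring and SchoolQuality): {Attendance, ClassSize, Motivation, Neighborhood, ParentEd, PeerGroup}.
Backdoor paths from Tutoring to SchoolQuality:
  P1: Tutoring <- PeerGroup -> SchoolQuality
  P2: Tutoring <- ParentEd -> TestScore -> SchoolQuality
  P3: Tutoring <- ParentEd -> SchoolQuality
  P4: Tutoring <- ParentEd -> Neighborhood <- Motivation -> SchoolQuality
  P5: Tutoring <- ParentEd -> Neighborhood <- Attendance <- Motivation -> SchoolQuality
The empty set is not sufficient: P1 (Tutoring <- PeerGroup -> SchoolQuality) has no collider blocking it and no conditioned non-collider, so it is open.
Try {ParentEd, PeerGroup}:
  P1: blocked at fork node PeerGroup ∈ conditioning set.
  P2: blocked at fork node ParentEd ∈ conditioning set.
  P3: blocked at fork node ParentEd ∈ conditioning set.
  P4: blocked at fork node ParentEd ∈ conditioning set.
  P5: blocked at fork node ParentEd ∈ conditioning set.
{ParentEd, PeerGroup} contains no descendant of Tutoring and blocks every backdoor path.
Every element of {ParentEd, PeerGroup} is needed (dropping ParentEd leaves P2 open; dropping PeerGroup leaves P1 open), so no proper subset is valid.
Among all size-2 subsets of the eligible variables, only {ParentEd, PeerGroup} blocks every backdoor path, so it is the unique smallest valid adjustment set.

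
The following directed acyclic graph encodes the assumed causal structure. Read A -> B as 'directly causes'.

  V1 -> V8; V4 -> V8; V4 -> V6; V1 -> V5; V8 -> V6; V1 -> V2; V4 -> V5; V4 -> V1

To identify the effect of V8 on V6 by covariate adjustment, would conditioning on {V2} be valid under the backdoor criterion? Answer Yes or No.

Backdoor paths from V8 to V6 (paths whose first edge points into V8):
  P1: V8 <- V4 -> V6
  P2: V8 <- V1 <- V4 -> V6
  P3: V8 <- V1 -> V5 <- V4 -> V6
Condition 1 (no descendant of V8 in the set): holds — descendants of V8 are {V6}; none are in {V2}.
Condition 2 (every backdoor path blocked by {V2}):
  P1: open — no interior node is in the conditioning set.
  P2: open — no interior node is in the conditioning set.
  P3: blocked at collider V5 (neither it nor any descendant is in the conditioning set).
{V2} does not satisfy the backdoor criterion.

No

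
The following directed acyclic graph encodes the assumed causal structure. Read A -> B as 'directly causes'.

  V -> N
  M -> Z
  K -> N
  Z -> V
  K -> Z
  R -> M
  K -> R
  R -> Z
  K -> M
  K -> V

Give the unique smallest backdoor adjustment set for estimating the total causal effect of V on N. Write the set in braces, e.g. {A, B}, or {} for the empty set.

Variables eligible for adjustment (non-descendants of V, excluding V and N): {K, M, R, Z}.
Backdoor paths from V to N:
  P1: V <- K -> N
  P2: V <- Z <- K -> N
  P3: V <- Z <- R <- K -> N
  P4: V <- Z <- R -> M <- K -> N
  P5: V <- Z <- M <- K -> N
  P6: V <- Z <- M <- R <- K -> N
The empty set is not sufficient: P1 (V <- K -> N) has no collider blocking it and no conditioned non-collider, so it is open.
Try {K}:
  P1: blocked at fork node K ∈ conditioning set.
  P2: blocked at fork node K ∈ conditioning set.
  P3: blocked at fork node K ∈ conditioning set.
  P4: blocked at collider M (neither it nor any descendant is in the conditioning set).
  P5: blocked at fork node K ∈ conditioning set.
  P6: blocked at fork node K ∈ conditioning set.
{K} contains no descendant of V and blocks every backdoor path.
No other singleton works — e.g. {R} leaves P1 open — so {K} is the unique smallest valid adjustment set.

{K}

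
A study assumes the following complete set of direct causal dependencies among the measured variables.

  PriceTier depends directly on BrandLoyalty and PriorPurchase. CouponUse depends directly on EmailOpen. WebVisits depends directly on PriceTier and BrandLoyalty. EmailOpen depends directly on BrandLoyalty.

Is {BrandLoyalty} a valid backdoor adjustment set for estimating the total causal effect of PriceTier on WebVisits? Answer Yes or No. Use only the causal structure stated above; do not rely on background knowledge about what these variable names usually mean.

Yes

Backdoor paths from PriceTier to WebVisits (paths whose first edge points into PriceTier):
  P1: PriceTier <- BrandLoyalty -> WebVisits
Condition 1 (no descendant of PriceTier in the set): holds — descendants of PriceTier are {WebVisits}; none are in {BrandLoyalty}.
Condition 2 (every backdoor path blocked by {BrandLoyalty}):
  P1: blocked at fork node BrandLoyalty ∈ conditioning set.
{BrandLoyalty} satisfies the backdoor criterion.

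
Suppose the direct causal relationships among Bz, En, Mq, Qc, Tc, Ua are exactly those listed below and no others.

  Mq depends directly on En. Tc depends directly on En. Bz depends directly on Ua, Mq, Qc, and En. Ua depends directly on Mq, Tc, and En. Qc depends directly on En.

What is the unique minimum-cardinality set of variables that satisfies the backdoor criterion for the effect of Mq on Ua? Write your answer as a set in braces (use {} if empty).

{En}

Variables eligible for adjustment (non-descendants of Mq, excluding Mq and Ua): {En, Qc, Tc}.
Backdoor paths from Mq to Ua:
  P1: Mq <- En -> Tc -> Ua
  P2: Mq <- En -> Qc -> Bz <- Ua
  P3: Mq <- En -> Ua
  P4: Mq <- En -> Bz <- Ua
The empty set is not sufficient: P1 (Mq <- En -> Tc -> Ua) has no collider blocking it and no conditioned non-collider, so it is open.
Try {En}:
  P1: blocked at fork node En ∈ conditioning set.
  P2: blocked at fork node En ∈ conditioning set.
  P3: blocked at fork node En ∈ conditioning set.
  P4: blocked at fork node En ∈ conditioning set.
{En} contains no descendant of Mq and blocks every backdoor path.
No other singleton works — e.g. {Tc} leaves P3 open — so {En} is the unique smallest valid adjustment set.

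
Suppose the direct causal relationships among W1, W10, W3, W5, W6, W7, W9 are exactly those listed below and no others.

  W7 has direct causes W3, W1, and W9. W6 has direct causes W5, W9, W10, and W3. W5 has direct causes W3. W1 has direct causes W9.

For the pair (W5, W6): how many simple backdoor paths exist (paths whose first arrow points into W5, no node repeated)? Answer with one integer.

3

A backdoor path from W5 to W6 is any simple undirected path whose first edge points into W5 (i.e. leaves W5 via a parent).
Parents of W5: {W3}.
Enumerating:
  P1: W5 <- W3 -> W7 <- W9 -> W6
  P2: W5 <- W3 -> W7 <- W1 <- W9 -> W6
  P3: W5 <- W3 -> W6
That exhausts the simple backdoor paths. Count: 3.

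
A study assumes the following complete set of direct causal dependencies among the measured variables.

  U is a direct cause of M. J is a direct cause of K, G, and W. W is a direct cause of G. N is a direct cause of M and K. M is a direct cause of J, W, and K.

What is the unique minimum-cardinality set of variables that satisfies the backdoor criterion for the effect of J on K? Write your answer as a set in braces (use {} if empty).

Variables eligible for adjustment (non-descendants of J, excluding J and K): {M, N, U}.
Backdoor paths from J to K:
  P1: J <- M <- N -> K
  P2: J <- M -> K
The empty set is not sufficient: P1 (J <- M <- N -> K) has no collider blocking it and no conditioned non-collider, so it is open.
Try {M}:
  P1: blocked at chain node M ∈ conditioning set.
  P2: blocked at fork node M ∈ conditioning set.
{M} contains no descendant of J and blocks every backdoor path.
No other singleton works — e.g. {N} leaves P2 open — so {M} is the unique smallest valid adjustment set.

{M}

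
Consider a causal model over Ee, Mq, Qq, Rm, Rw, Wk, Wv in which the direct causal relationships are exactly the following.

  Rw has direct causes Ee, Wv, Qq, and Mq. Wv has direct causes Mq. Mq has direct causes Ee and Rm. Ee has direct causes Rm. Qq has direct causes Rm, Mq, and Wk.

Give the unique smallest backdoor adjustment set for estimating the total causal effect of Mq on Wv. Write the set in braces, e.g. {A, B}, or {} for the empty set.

{}

Variables eligible for adjustment (non-descendants of Mq, excluding Mq and Wv): {Ee, Rm, Wk}.
Backdoor paths from Mq to Wv:
  P1: Mq <- Rm -> Ee -> Rw <- Wv
  P2: Mq <- Rm -> Qq -> Rw <- Wv
  P3: Mq <- Ee <- Rm -> Qq -> Rw <- Wv
  P4: Mq <- Ee -> Rw <- Wv
Each backdoor path contains an unconditioned collider, so every path is already blocked with the empty conditioning set:
  P1: blocked at collider Rw (neither it nor any descendant is in the conditioning set).
  P2: blocked at collider Rw (neither it nor any descendant is in the conditioning set).
  P3: blocked at collider Rw (neither it nor any descendant is in the conditioning set).
  P4: blocked at collider Rw (neither it nor any descendant is in the conditioning set).
The empty set is therefore the unique smallest valid set.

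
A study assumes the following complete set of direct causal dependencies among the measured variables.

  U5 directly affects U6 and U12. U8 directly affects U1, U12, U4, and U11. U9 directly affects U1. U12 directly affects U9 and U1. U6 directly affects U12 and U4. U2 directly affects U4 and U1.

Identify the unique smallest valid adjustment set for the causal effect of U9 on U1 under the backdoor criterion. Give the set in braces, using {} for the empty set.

{U12}

Variables eligible for adjustment (non-descendants of U9, excluding U9 and U1): {U11, U12, U2, U4, U5, U6, U8}.
Backdoor paths from U9 to U1:
  P1: U9 <- U12 <- U8 -> U1
  P2: U9 <- U12 <- U8 -> U4 <- U2 -> U1
  P3: U9 <- U12 <- U5 -> U6 -> U4 <- U8 -> U1
  P4: U9 <- U12 <- U5 -> U6 -> U4 <- U2 -> U1
  P5: U9 <- U12 <- U6 -> U4 <- U8 -> U1
  P6: U9 <- U12 <- U6 -> U4 <- U2 -> U1
  P7: U9 <- U12 -> U1
The empty set is not sufficient: P1 (U9 <- U12 <- U8 -> U1) has no collider blocking it and no conditioned non-collider, so it is open.
Try {U12}:
  P1: blocked at chain node U12 ∈ conditioning set.
  P2: blocked at chain node U12 ∈ conditioning set.
  P3: blocked at chain node U12 ∈ conditioning set.
  P4: blocked at chain node U12 ∈ conditioning set.
  P5: blocked at chain node U12 ∈ conditioning set.
  P6: blocked at chain node U12 ∈ conditioning set.
  P7: blocked at fork node U12 ∈ conditioning set.
{U12} contains no descendant of U9 and blocks every backdoor path.
No other singleton works — e.g. {U8} leaves P7 open — so {U12} is the unique smallest valid adjustment set.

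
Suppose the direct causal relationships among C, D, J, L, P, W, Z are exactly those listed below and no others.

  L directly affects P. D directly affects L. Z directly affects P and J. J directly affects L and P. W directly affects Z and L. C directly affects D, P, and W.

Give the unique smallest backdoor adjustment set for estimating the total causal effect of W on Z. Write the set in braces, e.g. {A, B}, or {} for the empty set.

Variables eligible for adjustment (non-descendants of W, excluding W and Z): {C, D}.
Backdoor paths from W to Z:
  P1: W <- C -> D -> L <- J <- Z
  P2: W <- C -> D -> L <- J -> P <- Z
  P3: W <- C -> D -> L -> P <- Z
  P4: W <- C -> D -> L -> P <- J <- Z
  P5: W <- C -> P <- Z
  P6: W <- C -> P <- J <- Z
  P7: W <- C -> P <- L <- J <- Z
Each backdoor path contains an unconditioned collider, so every path is already blocked with the empty conditioning set:
  P1: blocked at collider L (neither it nor any descendant is in the conditioning set).
  P2: blocked at collider L (neither it nor any descendant is in the conditioning set).
  P3: blocked at collider P (neither it nor any descendant is in the conditioning set).
  P4: blocked at collider P (neither it nor any descendant is in the conditioning set).
  P5: blocked at collider P (neither it nor any descendant is in the conditioning set).
  P6: blocked at collider P (neither it nor any descendant is in the conditioning set).
  P7: blocked at collider P (neither it nor any descendant is in the conditioning set).
The empty set is therefore the unique smallest valid set.

{}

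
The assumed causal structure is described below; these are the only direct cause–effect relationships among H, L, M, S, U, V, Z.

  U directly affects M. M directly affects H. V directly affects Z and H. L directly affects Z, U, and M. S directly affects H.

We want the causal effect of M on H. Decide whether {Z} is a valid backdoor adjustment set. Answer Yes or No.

No

Backdoor paths from M to H (paths whose first edge points into M):
  P1: M <- L -> Z <- V -> H
  P2: M <- U <- L -> Z <- V -> H
Condition 1 (no descendant of M in the set): holds — descendants of M are {H}; none are in {Z}.
Condition 2 (every backdoor path blocked by {Z}):
  P1: open — collider(s) Z are conditioned on (or have a conditioned descendant) and no non-collider on the path is in the set.
  P2: open — collider(s) Z are conditioned on (or have a conditioned descendant) and no non-collider on the path is in the set.
{Z} does not satisfy the backdoor criterion.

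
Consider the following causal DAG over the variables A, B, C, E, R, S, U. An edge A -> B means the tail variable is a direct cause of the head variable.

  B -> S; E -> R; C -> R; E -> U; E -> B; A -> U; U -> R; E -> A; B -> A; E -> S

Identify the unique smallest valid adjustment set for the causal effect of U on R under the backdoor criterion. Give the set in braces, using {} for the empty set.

Variables eligible for adjustment (non-descendants of U, excluding U and R): {A, B, C, E, S}.
Backdoor paths from U to R:
  P1: U <- E -> R
  P2: U <- A <- E -> R
  P3: U <- A <- B <- E -> R
  P4: U <- A <- B -> S <- E -> R
The empty set is not sufficient: P1 (U <- E -> R) has no collider blocking it and no conditioned non-collider, so it is open.
Try {E}:
  P1: blocked at fork node E ∈ conditioning set.
  P2: blocked at fork node E ∈ conditioning set.
  P3: blocked at fork node E ∈ conditioning set.
  P4: blocked at collider S (neither it nor any descendant is in the conditioning set).
{E} contains no descendant of U and blocks every backdoor path.
No other singleton works — e.g. {B} leaves P1 open — so {E} is the unique smallest valid adjustment set.

{E}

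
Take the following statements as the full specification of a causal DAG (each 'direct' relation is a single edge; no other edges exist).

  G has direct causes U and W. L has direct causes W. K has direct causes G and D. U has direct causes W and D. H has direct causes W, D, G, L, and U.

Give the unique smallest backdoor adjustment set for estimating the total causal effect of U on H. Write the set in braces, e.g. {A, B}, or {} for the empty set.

Variables eligible for adjustment (non-descendants of U, excluding U and H): {D, L, W}.
Backdoor paths from U to H:
  P1: U <- W -> L -> H
  P2: U <- W -> G -> K <- D -> H
  P3: U <- W -> G -> H
  P4: U <- W -> H
  P5: U <- D -> K <- G <- W -> L -> H
  P6: U <- D -> K <- G <- W -> H
  P7: U <- D -> K <- G -> H
  P8: U <- D -> H
The empty set is not sufficient: P1 (U <- W -> L -> H) has no collider blocking it and no conditioned non-collider, so it is open.
Try {D, W}:
  P1: blocked at fork node W ∈ conditioning set.
  P2: blocked at fork node W ∈ conditioning set.
  P3: blocked at fork node W ∈ conditioning set.
  P4: blocked at fork node W ∈ conditioning set.
  P5: blocked at fork node D ∈ conditioning set.
  P6: blocked at fork node D ∈ conditioning set.
  P7: blocked at fork node D ∈ conditioning set.
  P8: blocked at fork node D ∈ conditioning set.
{D, W} contains no descendant of U and blocks every backdoor path.
Every element of {D, W} is needed (dropping D leaves P8 open; dropping W leaves P1 open), so no proper subset is valid.
Among all size-2 subsets of the eligible variables, only {D, W} blocks every backdoor path, so it is the unique smallest valid adjustment set.

{D, W}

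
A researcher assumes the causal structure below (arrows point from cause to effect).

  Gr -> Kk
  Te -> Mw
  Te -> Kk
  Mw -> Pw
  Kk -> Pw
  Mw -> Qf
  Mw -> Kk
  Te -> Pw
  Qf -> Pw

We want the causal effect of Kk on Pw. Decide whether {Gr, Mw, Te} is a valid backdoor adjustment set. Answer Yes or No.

Backdoor paths from Kk to Pw (paths whose first edge points into Kk):
  P1: Kk <- Te -> Mw -> Qf -> Pw
  P2: Kk <- Te -> Mw -> Pw
  P3: Kk <- Te -> Pw
  P4: Kk <- Mw <- Te -> Pw
  P5: Kk <- Mw -> Qf -> Pw
  P6: Kk <- Mw -> Pw
Condition 1 (no descendant of Kk in the set): holds — descendants of Kk are {Pw}; none are in {Gr, Mw, Te}.
Condition 2 (every backdoor path blocked by {Gr, Mw, Te}):
  P1: blocked at fork node Te ∈ conditioning set.
  P2: blocked at fork node Te ∈ conditioning set.
  P3: blocked at fork node Te ∈ conditioning set.
  P4: blocked at chain node Mw ∈ conditioning set.
  P5: blocked at fork node Mw ∈ conditioning set.
  P6: blocked at fork node Mw ∈ conditioning set.
{Gr, Mw, Te} satisfies the backdoor criterion.

Yes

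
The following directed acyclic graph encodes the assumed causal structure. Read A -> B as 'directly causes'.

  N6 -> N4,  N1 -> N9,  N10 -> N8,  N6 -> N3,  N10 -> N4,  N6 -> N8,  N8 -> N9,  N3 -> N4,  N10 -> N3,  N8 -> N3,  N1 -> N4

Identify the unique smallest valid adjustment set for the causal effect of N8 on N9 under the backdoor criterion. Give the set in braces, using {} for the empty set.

{}

Variables eligible for adjustment (non-descendants of N8, excluding N8 and N9): {N1, N10, N6}.
Backdoor paths from N8 to N9:
  P1: N8 <- N6 -> N3 <- N10 -> N4 <- N1 -> N9
  P2: N8 <- N6 -> N3 -> N4 <- N1 -> N9
  P3: N8 <- N6 -> N4 <- N1 -> N9
  P4: N8 <- N10 -> N3 <- N6 -> N4 <- N1 -> N9
  P5: N8 <- N10 -> N3 -> N4 <- N1 -> N9
  P6: N8 <- N10 -> N4 <- N1 -> N9
Each backdoor path contains an unconditioned collider, so every path is already blocked with the empty conditioning set:
  P1: blocked at collider N3 (neither it nor any descendant is in the conditioning set).
  P2: blocked at collider N4 (neither it nor any descendant is in the conditioning set).
  P3: blocked at collider N4 (neither it nor any descendant is in the conditioning set).
  P4: blocked at collider N3 (neither it nor any descendant is in the conditioning set).
  P5: blocked at collider N4 (neither it nor any descendant is in the conditioning set).
  P6: blocked at collider N4 (neither it nor any descendant is in the conditioning set).
The empty set is therefore the unique smallest valid set.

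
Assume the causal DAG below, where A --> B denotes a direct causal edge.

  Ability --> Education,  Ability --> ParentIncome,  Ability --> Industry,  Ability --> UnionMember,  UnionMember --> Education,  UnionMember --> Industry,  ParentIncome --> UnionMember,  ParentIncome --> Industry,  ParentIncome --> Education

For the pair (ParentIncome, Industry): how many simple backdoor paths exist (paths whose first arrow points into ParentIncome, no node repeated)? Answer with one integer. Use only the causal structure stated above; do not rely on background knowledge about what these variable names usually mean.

3

A backdoor path from ParentIncome to Industry is any simple undirected path whose first edge points into ParentIncome (i.e. leaves ParentIncome via a parent).
Parents of ParentIncome: {Ability}.
Enumerating:
  P1: ParentIncome <- Ability -> UnionMember -> Industry
  P2: ParentIncome <- Ability -> Education <- UnionMember -> Industry
  P3: ParentIncome <- Ability -> Industry
That exhausts the simple backdoor paths. Count: 3.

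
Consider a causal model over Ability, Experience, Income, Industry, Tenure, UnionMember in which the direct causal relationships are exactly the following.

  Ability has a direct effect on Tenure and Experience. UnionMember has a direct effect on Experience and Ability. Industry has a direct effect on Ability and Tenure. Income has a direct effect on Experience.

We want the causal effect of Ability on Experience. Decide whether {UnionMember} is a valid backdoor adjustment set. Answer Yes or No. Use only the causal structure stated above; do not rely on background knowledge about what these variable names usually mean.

Yes

Backdoor paths from Ability to Experience (paths whose first edge points into Ability):
  P1: Ability <- UnionMember -> Experience
Condition 1 (no descendant of Ability in the set): holds — descendants of Ability are {Experience, Tenure}; none are in {UnionMember}.
Condition 2 (every backdoor path blocked by {UnionMember}):
  P1: blocked at fork node UnionMember ∈ conditioning set.
{UnionMember} satisfies the backdoor criterion.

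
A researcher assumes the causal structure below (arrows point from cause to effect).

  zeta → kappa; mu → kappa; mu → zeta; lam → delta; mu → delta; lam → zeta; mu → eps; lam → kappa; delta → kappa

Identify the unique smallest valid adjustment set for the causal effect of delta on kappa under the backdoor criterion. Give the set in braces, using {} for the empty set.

{lam, mu}

Variables eligible for adjustment (non-descendants of delta, excluding delta and kappa): {eps, lam, mu, zeta}.
Backdoor paths from delta to kappa:
  P1: delta <- mu -> zeta <- lam -> kappa
  P2: delta <- mu -> zeta -> kappa
  P3: delta <- mu -> kappa
  P4: delta <- lam -> zeta <- mu -> kappa
  P5: delta <- lam -> zeta -> kappa
  P6: delta <- lam -> kappa
The empty set is not sufficient: P2 (delta <- mu -> zeta -> kappa) has no collider blocking it and no conditioned non-collider, so it is open.
Try {lam, mu}:
  P1: blocked at fork node mu ∈ conditioning set.
  P2: blocked at fork node mu ∈ conditioning set.
  P3: blocked at fork node mu ∈ conditioning set.
  P4: blocked at fork node lam ∈ conditioning set.
  P5: blocked at fork node lam ∈ conditioning set.
  P6: blocked at fork node lam ∈ conditioning set.
{lam, mu} contains no descendant of delta and blocks every backdoor path.
Every element of {lam, mu} is needed (dropping lam leaves P5 open; dropping mu leaves P2 open), so no proper subset is valid.
Among all size-2 subsets of the eligible variables, only {lam, mu} blocks every backdoor path, so it is the unique smallest valid adjustment set.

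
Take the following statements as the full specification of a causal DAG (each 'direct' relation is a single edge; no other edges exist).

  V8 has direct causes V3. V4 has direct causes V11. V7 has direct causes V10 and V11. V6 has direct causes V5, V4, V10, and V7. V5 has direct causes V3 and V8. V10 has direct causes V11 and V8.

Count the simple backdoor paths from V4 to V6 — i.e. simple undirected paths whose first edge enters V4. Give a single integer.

8

A backdoor path from V4 to V6 is any simple undirected path whose first edge points into V4 (i.e. leaves V4 via a parent).
Parents of V4: {V11}.
Enumerating:
  P1: V4 <- V11 -> V10 <- V8 <- V3 -> V5 -> V6
  P2: V4 <- V11 -> V10 <- V8 -> V5 -> V6
  P3: V4 <- V11 -> V10 -> V7 -> V6
  P4: V4 <- V11 -> V10 -> V6
  P5: V4 <- V11 -> V7 <- V10 <- V8 <- V3 -> V5 -> V6
  P6: V4 <- V11 -> V7 <- V10 <- V8 -> V5 -> V6
  P7: V4 <- V11 -> V7 <- V10 -> V6
  P8: V4 <- V11 -> V7 -> V6
That exhausts the simple backdoor paths. Count: 8.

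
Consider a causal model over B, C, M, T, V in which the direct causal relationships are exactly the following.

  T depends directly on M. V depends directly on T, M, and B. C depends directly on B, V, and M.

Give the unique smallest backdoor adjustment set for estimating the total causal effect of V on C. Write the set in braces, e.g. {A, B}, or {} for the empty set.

Variables eligible for adjustment (non-descendants of V, excluding V and C): {B, M, T}.
Backdoor paths from V to C:
  P1: V <- M -> C
  P2: V <- B -> C
  P3: V <- T <- M -> C
The empty set is not sufficient: P1 (V <- M -> C) has no collider blocking it and no conditioned non-collider, so it is open.
Try {B, M}:
  P1: blocked at fork node M ∈ conditioning set.
  P2: blocked at fork node B ∈ conditioning set.
  P3: blocked at fork node M ∈ conditioning set.
{B, M} contains no descendant of V and blocks every backdoor path.
Every element of {B, M} is needed (dropping B leaves P2 open; dropping M leaves P1 open), so no proper subset is valid.
Among all size-2 subsets of the eligible variables, only {B, M} blocks every backdoor path, so it is the unique smallest valid adjustment set.

{B, M}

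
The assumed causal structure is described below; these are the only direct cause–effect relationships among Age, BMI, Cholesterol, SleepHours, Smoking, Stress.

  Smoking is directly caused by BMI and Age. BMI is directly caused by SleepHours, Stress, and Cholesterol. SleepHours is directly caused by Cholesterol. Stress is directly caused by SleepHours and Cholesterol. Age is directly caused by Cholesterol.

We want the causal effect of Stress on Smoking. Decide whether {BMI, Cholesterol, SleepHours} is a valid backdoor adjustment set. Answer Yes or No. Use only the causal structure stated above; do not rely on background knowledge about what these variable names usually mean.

Backdoor paths from Stress to Smoking (paths whose first edge points into Stress):
  P1: Stress <- Cholesterol -> Age -> Smoking
  P2: Stress <- Cholesterol -> SleepHours -> BMI -> Smoking
  P3: Stress <- Cholesterol -> BMI -> Smoking
  P4: Stress <- SleepHours <- Cholesterol -> Age -> Smoking
  P5: Stress <- SleepHours <- Cholesterol -> BMI -> Smoking
  P6: Stress <- SleepHours -> BMI <- Cholesterol -> Age -> Smoking
  P7: Stress <- SleepHours -> BMI -> Smoking
Condition 1 (no descendant of Stress in the set): FAILS — BMI is a descendant of Stress.
Condition 2 (every backdoor path blocked by {BMI, Cholesterol, SleepHours}):
  P1: blocked at fork node Cholesterol ∈ conditioning set.
  P2: blocked at fork node Cholesterol ∈ conditioning set.
  P3: blocked at fork node Cholesterol ∈ conditioning set.
  P4: blocked at chain node SleepHours ∈ conditioning set.
  P5: blocked at chain node SleepHours ∈ conditioning set.
  P6: blocked at fork node SleepHours ∈ conditioning set.
  P7: blocked at fork node SleepHours ∈ conditioning set.
{BMI, Cholesterol, SleepHours} does not satisfy the backdoor criterion.

No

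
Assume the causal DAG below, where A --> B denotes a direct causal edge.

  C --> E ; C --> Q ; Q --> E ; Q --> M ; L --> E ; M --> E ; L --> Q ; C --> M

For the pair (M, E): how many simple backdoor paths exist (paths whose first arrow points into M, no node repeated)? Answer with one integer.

A backdoor path from M to E is any simple undirected path whose first edge points into M (i.e. leaves M via a parent).
Parents of M: {C, Q}.
Enumerating:
  P1: M <- C -> Q <- L -> E
  P2: M <- C -> Q -> E
  P3: M <- C -> E
  P4: M <- Q <- L -> E
  P5: M <- Q <- C -> E
  P6: M <- Q -> E
That exhausts the simple backdoor paths. Count: 6.

6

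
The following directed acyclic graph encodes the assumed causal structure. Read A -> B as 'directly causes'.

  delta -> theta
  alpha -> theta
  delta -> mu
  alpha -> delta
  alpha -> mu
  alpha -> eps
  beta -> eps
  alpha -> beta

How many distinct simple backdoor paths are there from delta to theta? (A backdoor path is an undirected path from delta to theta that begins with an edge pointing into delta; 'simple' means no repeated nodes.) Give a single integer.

1

A backdoor path from delta to theta is any simple undirected path whose first edge points into delta (i.e. leaves delta via a parent).
Parents of delta: {alpha}.
Enumerating:
  P1: delta <- alpha -> theta
That exhausts the simple backdoor paths. Count: 1.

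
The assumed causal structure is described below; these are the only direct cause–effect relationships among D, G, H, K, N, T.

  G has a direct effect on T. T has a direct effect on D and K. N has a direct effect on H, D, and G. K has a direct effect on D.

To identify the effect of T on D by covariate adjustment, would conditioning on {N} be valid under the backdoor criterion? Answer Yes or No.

Yes

Backdoor paths from T to D (paths whose first edge points into T):
  P1: T <- G <- N -> D
Condition 1 (no descendant of T in the set): holds — descendants of T are {D, K}; none are in {N}.
Condition 2 (every backdoor path blocked by {N}):
  P1: blocked at fork node N ∈ conditioning set.
{N} satisfies the backdoor criterion.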